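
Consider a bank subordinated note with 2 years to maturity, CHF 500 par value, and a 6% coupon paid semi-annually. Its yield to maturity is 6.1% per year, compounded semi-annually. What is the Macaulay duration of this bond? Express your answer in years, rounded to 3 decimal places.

Periodic yield y = 0.0305. Discount each cash flow and weight by its period:
  t   CF        PV=CF/(1+0.0305)^t    t·PV
  1        15.00        14.5560        14.5560
  2        15.00        14.1252        28.2504
  3        15.00        13.7072        41.1215
  4       515.00       456.6834     1,826.7337
  Σ                    499.0718     1,910.6616
Price P = Σ PV = 499.0718.
Macaulay duration = Σ(t·PV) / P = 1,910.6616 / 499.0718 = 3.82843 half-year periods.
In years: 3.82843 / 2 = 1.91422 years.

1.914 years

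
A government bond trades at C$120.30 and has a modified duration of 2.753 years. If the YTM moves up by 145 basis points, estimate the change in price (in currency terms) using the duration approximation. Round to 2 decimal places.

Duration approximation: ΔP/P ≈ -D_mod · Δy = -2.753 × (+0.0145) = -0.0399185.
ΔP ≈ 120.30 × (-0.0399185) = -4.80219555.

-C$4.80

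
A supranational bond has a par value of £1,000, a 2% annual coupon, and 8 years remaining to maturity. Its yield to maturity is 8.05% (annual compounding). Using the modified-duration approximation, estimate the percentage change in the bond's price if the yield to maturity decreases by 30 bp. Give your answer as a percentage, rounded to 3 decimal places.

Periodic yield y = 0.0805. Modified duration first:
  t   CF        PV=CF/(1+0.0805)^t    t·PV
  1        20.00        18.5099        18.5099
  2        20.00        17.1309        34.2618
  3        20.00        15.8546        47.5638
  4        20.00        14.6734        58.6936
  5        20.00        13.5802        67.9010
  6        20.00        12.5684        75.4106
  7        20.00        11.6321        81.4244
  8     1,020.00       549.0375     4,392.2999
  Σ                    652.9871     4,776.0652
P = 652.9871; D_Mac = 7.31418 yrs; D_mod = 7.31418/(1+0.0805) = 6.76926 yrs.
ΔP/P ≈ -D_mod · Δy = -6.76926 × (-0.003) = +0.020308 = +2.0308%.

+2.031%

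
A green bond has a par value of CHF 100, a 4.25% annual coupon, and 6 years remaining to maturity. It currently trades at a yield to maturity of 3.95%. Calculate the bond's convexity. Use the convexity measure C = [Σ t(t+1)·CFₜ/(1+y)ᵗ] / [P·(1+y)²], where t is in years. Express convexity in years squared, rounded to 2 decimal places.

With y = 0.0395:
  t   CF        PV=CF/(1+0.0395)^t    t·PV        t(t+1)·PV
  1         4.25         4.0885         4.0885           8.1770
  2         4.25         3.9331         7.8663          23.5989
  3         4.25         3.7837        11.3511          45.4043
  4         4.25         3.6399        14.5597          72.7983
  5         4.25         3.5016        17.5080         105.0480
  6       104.25        82.6284       495.7701       3,470.3909
  Σ                    101.5752       551.1436       3,725.4173
P = 101.5752.
Convexity = Σ t(t+1)·PV / [P·(1+y)²] = 3,725.4173 / (101.5752 × 1.080560) = 33.94206.

33.94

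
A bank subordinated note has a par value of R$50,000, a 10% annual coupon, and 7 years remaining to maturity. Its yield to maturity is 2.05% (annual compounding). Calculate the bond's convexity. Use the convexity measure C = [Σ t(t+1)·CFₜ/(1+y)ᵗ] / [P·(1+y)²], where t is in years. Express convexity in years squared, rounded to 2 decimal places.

With y = 0.0205:
  t   CF        PV=CF/(1+0.0205)^t    t·PV        t(t+1)·PV
  1     5,000.00     4,899.5590     4,899.5590       9,799.1181
  2     5,000.00     4,801.1358     9,602.2715      28,806.8145
  3     5,000.00     4,704.6896    14,114.0689      56,456.2754
  4     5,000.00     4,610.1809    18,440.7236      92,203.6182
  5     5,000.00     4,517.5707    22,587.8536     135,527.1213
  6     5,000.00     4,426.8209    26,560.9253     185,926.4771
  7    55,000.00    47,716.8346   334,017.8422   2,672,142.7379
  Σ                 75,676.7915   430,223.2441   3,180,862.1626
P = 75,676.7915.
Convexity = Σ t(t+1)·PV / [P·(1+y)²] = 3,180,862.1626 / (75,676.7915 × 1.041420) = 40.36046.

40.36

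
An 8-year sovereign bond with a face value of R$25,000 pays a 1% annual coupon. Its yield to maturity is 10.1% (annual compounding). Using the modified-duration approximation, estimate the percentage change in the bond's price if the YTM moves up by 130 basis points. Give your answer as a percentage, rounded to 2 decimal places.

Periodic yield y = 0.101. Modified duration first:
  t   CF        PV=CF/(1+0.101)^t    t·PV
  1       250.00       227.0663       227.0663
  2       250.00       206.2364       412.4728
  3       250.00       187.3174       561.9521
  4       250.00       170.1339       680.5354
  5       250.00       154.5267       772.6333
  6       250.00       140.3512       842.1071
  7       250.00       127.4761       892.3327
  8    25,250.00    11,693.9930    93,551.9442
  Σ                 12,907.1009    97,941.0441
P = 12,907.1009; D_Mac = 7.58815 yrs; D_mod = 7.58815/(1+0.101) = 6.89205 yrs.
ΔP/P ≈ -D_mod · Δy = -6.89205 × (+0.013) = -0.089597 = -8.9597%.

-8.96%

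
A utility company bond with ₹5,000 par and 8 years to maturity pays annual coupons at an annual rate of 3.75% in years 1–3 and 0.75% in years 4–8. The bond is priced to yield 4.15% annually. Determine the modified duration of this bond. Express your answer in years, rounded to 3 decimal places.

6.911 years

Periodic yield y = 0.0415. First find Macaulay duration:
  t   CF        PV=CF/(1+0.0415)^t    t·PV
  1       187.50       180.0288       180.0288
  2       187.50       172.8553       345.7106
  3       187.50       165.9677       497.9030
  4        37.50        31.8709       127.4836
  5        37.50        30.6009       153.0047
  6        37.50        29.3816       176.2897
  7        37.50        28.2109       197.4760
  8     5,037.50     3,638.6549    29,109.2390
  Σ                  4,277.5710    30,787.1354
P = 4,277.5710; Macaulay duration = 30,787.1354 / 4,277.5710 = 7.19734 years.
Modified duration = D_Mac / (1 + y) = 7.19734 / 1.0415 = 6.91055 years.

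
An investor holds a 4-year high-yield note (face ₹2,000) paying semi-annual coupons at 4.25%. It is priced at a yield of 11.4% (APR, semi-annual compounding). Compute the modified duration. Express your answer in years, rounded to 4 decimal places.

3.4755 years

Periodic yield y = 0.057. First find Macaulay duration:
  t   CF        PV=CF/(1+0.057)^t    t·PV
  1        42.50        40.2081        40.2081
  2        42.50        38.0399        76.0797
  3        42.50        35.9885       107.9656
  4        42.50        34.0478       136.1912
  5        42.50        32.2117       161.0586
  6        42.50        30.4747       182.8480
  7        42.50        28.8313       201.8190
  8     2,042.50     1,310.8777    10,487.0214
  Σ                  1,550.6797    11,393.1916
P = 1,550.6797; Macaulay duration = 11,393.1916 / 1,550.6797 = 7.34722 half-year periods = 3.67361 years.
Modified duration = D_Mac / (1 + y) = 3.67361 / 1.057 = 3.47551 years.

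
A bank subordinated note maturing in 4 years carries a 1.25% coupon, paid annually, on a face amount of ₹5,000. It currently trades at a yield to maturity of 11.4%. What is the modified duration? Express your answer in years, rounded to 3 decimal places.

Periodic yield y = 0.114. First find Macaulay duration:
  t   CF        PV=CF/(1+0.114)^t    t·PV
  1        62.50        56.1041        56.1041
  2        62.50        50.3628       100.7255
  3        62.50        45.2090       135.6269
  4     5,062.50     3,287.1860    13,148.7438
  Σ                  3,438.8618    13,441.2004
P = 3,438.8618; Macaulay duration = 13,441.2004 / 3,438.8618 = 3.90862 years.
Modified duration = D_Mac / (1 + y) = 3.90862 / 1.114 = 3.50863 years.

3.509 years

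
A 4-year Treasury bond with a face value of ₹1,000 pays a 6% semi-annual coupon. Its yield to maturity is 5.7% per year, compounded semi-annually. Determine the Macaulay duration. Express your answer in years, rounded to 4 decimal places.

3.6176 years

Periodic yield y = 0.0285. Discount each cash flow and weight by its period:
  t   CF        PV=CF/(1+0.0285)^t    t·PV
  1        30.00        29.1687        29.1687
  2        30.00        28.3604        56.7208
  3        30.00        27.5745        82.7236
  4        30.00        26.8104       107.2418
  5        30.00        26.0675       130.3376
  6        30.00        25.3452       152.0711
  7        30.00        24.6429       172.5000
  8     1,030.00       822.6268     6,581.0144
  Σ                  1,010.5965     7,311.7782
Price P = Σ PV = 1,010.5965.
Macaulay duration = Σ(t·PV) / P = 7,311.7782 / 1,010.5965 = 7.23511 half-year periods.
In years: 7.23511 / 2 = 3.61756 years.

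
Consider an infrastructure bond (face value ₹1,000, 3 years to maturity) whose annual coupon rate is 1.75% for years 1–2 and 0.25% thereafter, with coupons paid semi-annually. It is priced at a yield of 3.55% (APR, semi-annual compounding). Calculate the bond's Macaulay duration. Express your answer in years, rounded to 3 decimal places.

Periodic yield y = 0.01775. Discount each cash flow and weight by its period:
  t   CF        PV=CF/(1+0.01775)^t    t·PV
  1         8.75         8.5974         8.5974
  2         8.75         8.4475        16.8949
  3         8.75         8.3001        24.9004
  4         8.75         8.1554        32.6215
  5         1.25         1.1447         5.7237
  6     1,001.25       900.9400     5,405.6399
  Σ                    935.5851     5,494.3777
Price P = Σ PV = 935.5851.
Macaulay duration = Σ(t·PV) / P = 5,494.3777 / 935.5851 = 5.87267 half-year periods.
In years: 5.87267 / 2 = 2.93633 years.

2.936 years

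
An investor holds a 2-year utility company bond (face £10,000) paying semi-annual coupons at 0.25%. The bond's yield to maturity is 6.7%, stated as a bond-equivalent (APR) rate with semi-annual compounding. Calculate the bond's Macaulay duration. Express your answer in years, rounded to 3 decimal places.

Periodic yield y = 0.0335. Discount each cash flow and weight by its period:
  t   CF        PV=CF/(1+0.0335)^t    t·PV
  1        12.50        12.0948        12.0948
  2        12.50        11.7028        23.4056
  3        12.50        11.3234        33.9703
  4    10,012.50     8,776.0806    35,104.3226
  Σ                  8,811.2017    35,173.7933
Price P = Σ PV = 8,811.2017.
Macaulay duration = Σ(t·PV) / P = 35,173.7933 / 8,811.2017 = 3.99194 half-year periods.
In years: 3.99194 / 2 = 1.99597 years.

1.996 years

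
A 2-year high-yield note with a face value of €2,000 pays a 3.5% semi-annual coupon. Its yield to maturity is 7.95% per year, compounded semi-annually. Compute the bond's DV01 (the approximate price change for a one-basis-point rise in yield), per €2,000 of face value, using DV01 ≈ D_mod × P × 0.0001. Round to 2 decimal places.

Periodic yield y = 0.03975.
  t   CF        PV=CF/(1+0.03975)^t    t·PV
  1        35.00        33.6619        33.6619
  2        35.00        32.3750        64.7501
  3        35.00        31.1373        93.4120
  4     2,035.00     1,741.2002     6,964.8006
  Σ                  1,838.3744     7,156.6246
P = 1,838.3744; D_Mac = 3.89291 half-year periods = 1.94645 yrs; D_mod = 1.87204 yrs.
DV01 ≈ 1.87204 × 1,838.3744 × 0.0001 = 0.344151.

€0.34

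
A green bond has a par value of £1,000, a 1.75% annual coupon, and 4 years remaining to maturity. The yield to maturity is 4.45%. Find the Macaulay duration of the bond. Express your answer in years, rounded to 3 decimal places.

3.892 years

Periodic yield y = 0.0445. Discount each cash flow and weight by its year:
  t   CF        PV=CF/(1+0.0445)^t    t·PV
  1        17.50        16.7544        16.7544
  2        17.50        16.0406        32.0812
  3        17.50        15.3572        46.0717
  4     1,017.50       854.8711     3,419.4844
  Σ                    903.0234     3,514.3918
Price P = Σ PV = 903.0234.
Macaulay duration = Σ(t·PV) / P = 3,514.3918 / 903.0234 = 3.89181 years.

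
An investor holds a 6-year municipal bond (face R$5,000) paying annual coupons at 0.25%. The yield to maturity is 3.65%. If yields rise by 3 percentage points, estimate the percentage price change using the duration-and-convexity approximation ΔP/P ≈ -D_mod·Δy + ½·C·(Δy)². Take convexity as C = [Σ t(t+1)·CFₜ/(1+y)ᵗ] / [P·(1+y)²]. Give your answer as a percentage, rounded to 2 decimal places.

With y = 0.0365:
  t   CF        PV=CF/(1+0.0365)^t    t·PV        t(t+1)·PV
  1        12.50        12.0598        12.0598          24.1196
  2        12.50        11.6351        23.2703          69.8108
  3        12.50        11.2254        33.6762         134.7049
  4        12.50        10.8301        43.3204         216.6022
  5        12.50        10.4487        52.2436         313.4619
  6     5,012.50     4,042.3931    24,254.3588     169,780.5114
  Σ                  4,098.5923    24,418.9292     170,539.2108
P = 4,098.5923; D_Mac = 5.95788 yrs; D_mod = 5.74808 yrs; C = 38.73030.
Duration effect: -5.74808 × (+0.03) = -0.172442
Convexity effect: 0.5 × 38.73030 × (0.03)² = +0.0174286
ΔP/P ≈ -0.172442 + 0.0174286 = -0.155014 = -15.5014%.

-15.50%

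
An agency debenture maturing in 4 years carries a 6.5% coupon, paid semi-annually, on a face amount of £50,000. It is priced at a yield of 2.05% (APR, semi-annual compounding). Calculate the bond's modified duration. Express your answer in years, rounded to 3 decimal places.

Periodic yield y = 0.01025. First find Macaulay duration:
  t   CF        PV=CF/(1+0.01025)^t    t·PV
  1     1,625.00     1,608.5127     1,608.5127
  2     1,625.00     1,592.1928     3,184.3855
  3     1,625.00     1,576.0384     4,728.1151
  4     1,625.00     1,560.0479     6,240.1915
  5     1,625.00     1,544.2196     7,721.0982
  6     1,625.00     1,528.5520     9,171.3119
  7     1,625.00     1,513.0433    10,591.3030
  8    51,625.00    47,580.5208   380,644.1667
  Σ                 58,503.1275   423,889.0847
P = 58,503.1275; Macaulay duration = 423,889.0847 / 58,503.1275 = 7.24558 half-year periods = 3.62279 years.
Modified duration = D_Mac / (1 + y) = 3.62279 / 1.01025 = 3.58603 years.

3.586 years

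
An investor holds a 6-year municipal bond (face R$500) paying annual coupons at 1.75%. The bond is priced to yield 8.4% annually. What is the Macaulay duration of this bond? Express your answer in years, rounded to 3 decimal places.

5.686 years

Periodic yield y = 0.084. Discount each cash flow and weight by its year:
  t   CF        PV=CF/(1+0.084)^t    t·PV
  1         8.75         8.0720         8.0720
  2         8.75         7.4465        14.8929
  3         8.75         6.8694        20.6083
  4         8.75         6.3371        25.3484
  5         8.75         5.8460        29.2302
  6       508.75       313.5658     1,881.3950
  Σ                    348.1368     1,979.5467
Price P = Σ PV = 348.1368.
Macaulay duration = Σ(t·PV) / P = 1,979.5467 / 348.1368 = 5.68612 years.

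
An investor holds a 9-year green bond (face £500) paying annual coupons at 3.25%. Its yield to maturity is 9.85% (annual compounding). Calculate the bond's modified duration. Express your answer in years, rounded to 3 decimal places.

6.911 years

Periodic yield y = 0.0985. First find Macaulay duration:
  t   CF        PV=CF/(1+0.0985)^t    t·PV
  1        16.25        14.7929        14.7929
  2        16.25        13.4665        26.9329
  3        16.25        12.2589        36.7768
  4        16.25        11.1597        44.6389
  5        16.25        10.1590        50.7952
  6        16.25         9.2481        55.4887
  7        16.25         8.4189        58.9320
  8        16.25         7.6640        61.3116
  9       516.25       221.6458     1,994.8122
  Σ                    308.8138     2,344.4813
P = 308.8138; Macaulay duration = 2,344.4813 / 308.8138 = 7.59189 years.
Modified duration = D_Mac / (1 + y) = 7.59189 / 1.0985 = 6.91115 years.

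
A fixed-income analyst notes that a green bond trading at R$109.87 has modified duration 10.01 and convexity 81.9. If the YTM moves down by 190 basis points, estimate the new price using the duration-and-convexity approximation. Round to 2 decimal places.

Duration effect: -D_mod·Δy = -10.01 × (-0.019) = +0.190190
Convexity effect: ½·C·(Δy)² = 0.5 × 81.9 × (-0.019)² = +0.01478295
ΔP/P ≈ +0.190190 + 0.01478295 = +0.20497295
New price ≈ 109.87 × (1 + 0.20497295) = 132.3903780165.

R$132.39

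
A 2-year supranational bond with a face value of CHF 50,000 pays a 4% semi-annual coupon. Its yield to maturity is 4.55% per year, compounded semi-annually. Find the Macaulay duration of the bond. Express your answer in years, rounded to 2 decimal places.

1.94 years

Periodic yield y = 0.02275. Discount each cash flow and weight by its period:
  t   CF        PV=CF/(1+0.02275)^t    t·PV
  1     1,000.00       977.7560       977.7560
  2     1,000.00       956.0069     1,912.0138
  3     1,000.00       934.7415     2,804.2246
  4    51,000.00    46,611.4082   186,445.6326
  Σ                 49,479.9126   192,139.6270
Price P = Σ PV = 49,479.9126.
Macaulay duration = Σ(t·PV) / P = 192,139.6270 / 49,479.9126 = 3.88318 half-year periods.
In years: 3.88318 / 2 = 1.94159 years.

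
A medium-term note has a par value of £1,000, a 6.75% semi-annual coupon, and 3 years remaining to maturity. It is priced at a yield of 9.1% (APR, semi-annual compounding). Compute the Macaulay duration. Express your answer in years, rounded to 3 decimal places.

2.757 years

Periodic yield y = 0.0455. Discount each cash flow and weight by its period:
  t   CF        PV=CF/(1+0.0455)^t    t·PV
  1        33.75        32.2812        32.2812
  2        33.75        30.8763        61.7527
  3        33.75        29.5326        88.5978
  4        33.75        28.2473       112.9894
  5        33.75        27.0180       135.0901
  6     1,033.75       791.5371     4,749.2229
  Σ                    939.4926     5,179.9340
Price P = Σ PV = 939.4926.
Macaulay duration = Σ(t·PV) / P = 5,179.9340 / 939.4926 = 5.51354 half-year periods.
In years: 5.51354 / 2 = 2.75677 years.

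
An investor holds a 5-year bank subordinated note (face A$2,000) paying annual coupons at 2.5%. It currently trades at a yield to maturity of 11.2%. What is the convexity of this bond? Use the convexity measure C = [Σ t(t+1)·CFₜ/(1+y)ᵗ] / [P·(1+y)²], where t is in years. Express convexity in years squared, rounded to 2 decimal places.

With y = 0.112:
  t   CF        PV=CF/(1+0.112)^t    t·PV        t(t+1)·PV
  1        50.00        44.9640        44.9640          89.9281
  2        50.00        40.4353        80.8706         242.6117
  3        50.00        36.3627       109.0880         436.3519
  4        50.00        32.7002       130.8009         654.0047
  5     2,050.00     1,205.6741     6,028.3704      36,170.2224
  Σ                  1,360.1363     6,394.0939      37,593.1187
P = 1,360.1363.
Convexity = Σ t(t+1)·PV / [P·(1+y)²] = 37,593.1187 / (1,360.1363 × 1.236544) = 22.35200.

22.35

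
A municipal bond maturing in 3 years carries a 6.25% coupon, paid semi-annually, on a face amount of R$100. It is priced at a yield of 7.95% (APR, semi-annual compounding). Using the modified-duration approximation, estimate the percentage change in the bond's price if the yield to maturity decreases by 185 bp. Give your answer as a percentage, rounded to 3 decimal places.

Periodic yield y = 0.03975. Modified duration first:
  t   CF        PV=CF/(1+0.03975)^t    t·PV
  1        3.125         3.0055         3.0055
  2        3.125         2.8906         5.7813
  3        3.125         2.7801         8.3404
  4        3.125         2.6738        10.6953
  5        3.125         2.5716        12.8581
  6      103.125        81.6188       489.7130
  Σ                     95.5406       530.3935
P = 95.5406; D_Mac = 5.55150 half-year periods = 2.77575 yrs; D_mod = 2.77575/(1+0.03975) = 2.66963 yrs.
ΔP/P ≈ -D_mod · Δy = -2.66963 × (-0.0185) = +0.049388 = +4.9388%.

+4.939%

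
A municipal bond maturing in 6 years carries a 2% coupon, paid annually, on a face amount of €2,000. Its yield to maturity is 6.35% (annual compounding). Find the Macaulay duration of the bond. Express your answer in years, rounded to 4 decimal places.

5.6695 years

Periodic yield y = 0.0635. Discount each cash flow and weight by its year:
  t   CF        PV=CF/(1+0.0635)^t    t·PV
  1        40.00        37.6117        37.6117
  2        40.00        35.3659        70.7318
  3        40.00        33.2543        99.7628
  4        40.00        31.2687       125.0749
  5        40.00        29.4017       147.0085
  6     2,040.00     1,409.9548     8,459.7290
  Σ                  1,576.8571     8,939.9187
Price P = Σ PV = 1,576.8571.
Macaulay duration = Σ(t·PV) / P = 8,939.9187 / 1,576.8571 = 5.66945 years.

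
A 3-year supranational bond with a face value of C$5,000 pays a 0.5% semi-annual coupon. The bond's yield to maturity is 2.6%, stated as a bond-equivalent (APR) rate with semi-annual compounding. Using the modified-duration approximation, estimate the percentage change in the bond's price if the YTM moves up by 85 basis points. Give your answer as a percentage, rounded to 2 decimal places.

Periodic yield y = 0.013. Modified duration first:
  t   CF        PV=CF/(1+0.013)^t    t·PV
  1        12.50        12.3396        12.3396
  2        12.50        12.1812        24.3625
  3        12.50        12.0249        36.0747
  4        12.50        11.8706        47.4824
  5        12.50        11.7183        58.5913
  6     5,012.50     4,638.7152    27,832.2915
  Σ                  4,698.8498    28,011.1418
P = 4,698.8498; D_Mac = 5.96128 half-year periods = 2.98064 yrs; D_mod = 2.98064/(1+0.013) = 2.94239 yrs.
ΔP/P ≈ -D_mod · Δy = -2.94239 × (+0.0085) = -0.025010 = -2.5010%.

-2.50%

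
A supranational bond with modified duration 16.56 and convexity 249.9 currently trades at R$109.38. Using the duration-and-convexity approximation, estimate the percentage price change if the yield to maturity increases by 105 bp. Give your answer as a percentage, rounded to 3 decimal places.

-16.010%

Duration effect: -D_mod·Δy = -16.56 × (+0.0105) = -0.173880
Convexity effect: ½·C·(Δy)² = 0.5 × 249.9 × (0.0105)² = +0.0137757375
ΔP/P ≈ -0.173880 + 0.0137757375 = -0.1601042625
= -16.01042625%.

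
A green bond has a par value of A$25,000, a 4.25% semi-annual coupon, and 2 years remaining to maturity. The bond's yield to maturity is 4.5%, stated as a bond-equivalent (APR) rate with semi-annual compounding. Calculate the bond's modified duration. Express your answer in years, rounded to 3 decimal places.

1.896 years

Periodic yield y = 0.0225. First find Macaulay duration:
  t   CF        PV=CF/(1+0.0225)^t    t·PV
  1       531.25       519.5599       519.5599
  2       531.25       508.1270     1,016.2541
  3       531.25       496.9458     1,490.8373
  4    25,531.25    23,357.0942    93,428.3766
  Σ                 24,881.7269    96,455.0279
P = 24,881.7269; Macaulay duration = 96,455.0279 / 24,881.7269 = 3.87654 half-year periods = 1.93827 years.
Modified duration = D_Mac / (1 + y) = 1.93827 / 1.0225 = 1.89562 years.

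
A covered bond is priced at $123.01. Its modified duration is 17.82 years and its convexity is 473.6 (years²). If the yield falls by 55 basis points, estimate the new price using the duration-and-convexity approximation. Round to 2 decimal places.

Duration effect: -D_mod·Δy = -17.82 × (-0.0055) = +0.098010
Convexity effect: ½·C·(Δy)² = 0.5 × 473.6 × (-0.0055)² = +0.0071632
ΔP/P ≈ +0.098010 + 0.0071632 = +0.1051732
New price ≈ 123.01 × (1 + 0.1051732) = 135.947355332.

$135.95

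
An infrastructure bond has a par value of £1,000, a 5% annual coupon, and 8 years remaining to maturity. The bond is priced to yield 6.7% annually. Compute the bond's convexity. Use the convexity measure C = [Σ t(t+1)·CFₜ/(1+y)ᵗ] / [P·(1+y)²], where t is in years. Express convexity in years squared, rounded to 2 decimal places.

With y = 0.067:
  t   CF        PV=CF/(1+0.067)^t    t·PV        t(t+1)·PV
  1        50.00        46.8604        46.8604          93.7207
  2        50.00        43.9179        87.8357         263.5072
  3        50.00        41.1601       123.4804         493.9216
  4        50.00        38.5756       154.3023         771.5114
  5        50.00        36.1533       180.7665       1,084.5989
  6        50.00        33.8831       203.2988       1,423.0913
  7        50.00        31.7555       222.2886       1,778.3085
  8     1,050.00       624.9913     4,999.9301      44,999.3707
  Σ                    897.2971     6,018.7626      50,908.0302
P = 897.2971.
Convexity = Σ t(t+1)·PV / [P·(1+y)²] = 50,908.0302 / (897.2971 × 1.138489) = 49.83348.

49.83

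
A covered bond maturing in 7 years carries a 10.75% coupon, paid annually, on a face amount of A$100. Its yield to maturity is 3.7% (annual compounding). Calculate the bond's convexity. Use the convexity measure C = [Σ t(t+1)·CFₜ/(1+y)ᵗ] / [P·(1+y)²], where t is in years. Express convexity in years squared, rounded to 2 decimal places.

With y = 0.037:
  t   CF        PV=CF/(1+0.037)^t    t·PV        t(t+1)·PV
  1        10.75        10.3664        10.3664          20.7329
  2        10.75         9.9966        19.9931          59.9794
  3        10.75         9.6399        28.9197         115.6787
  4        10.75         9.2959        37.1838         185.9189
  5        10.75         8.9643        44.8213         268.9279
  6        10.75         8.6444        51.8665         363.0657
  7       110.75        85.8801       601.1606       4,809.2845
  Σ                    142.7876       794.3114       5,823.5880
P = 142.7876.
Convexity = Σ t(t+1)·PV / [P·(1+y)²] = 5,823.5880 / (142.7876 × 1.075369) = 37.92649.

37.93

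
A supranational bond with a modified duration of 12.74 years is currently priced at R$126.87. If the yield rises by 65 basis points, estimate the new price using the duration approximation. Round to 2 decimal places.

Duration approximation: ΔP/P ≈ -D_mod · Δy = -12.74 × (+0.0065) = -0.082810.
New price ≈ 126.87 × (1 - 0.082810) = 116.3638953.

R$116.36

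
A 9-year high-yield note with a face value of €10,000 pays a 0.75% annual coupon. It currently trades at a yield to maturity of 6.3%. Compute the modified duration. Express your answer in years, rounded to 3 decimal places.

8.134 years

Periodic yield y = 0.063. First find Macaulay duration:
  t   CF        PV=CF/(1+0.063)^t    t·PV
  1        75.00        70.5550        70.5550
  2        75.00        66.3735       132.7470
  3        75.00        62.4398       187.3194
  4        75.00        58.7392       234.9569
  5        75.00        55.2580       276.2899
  6        75.00        51.9830       311.8982
  7        75.00        48.9022       342.3154
  8        75.00        46.0040       368.0316
  9    10,075.00     5,813.6071    52,322.4635
  Σ                  6,273.8618    54,246.5769
P = 6,273.8618; Macaulay duration = 54,246.5769 / 6,273.8618 = 8.64644 years.
Modified duration = D_Mac / (1 + y) = 8.64644 / 1.063 = 8.13400 years.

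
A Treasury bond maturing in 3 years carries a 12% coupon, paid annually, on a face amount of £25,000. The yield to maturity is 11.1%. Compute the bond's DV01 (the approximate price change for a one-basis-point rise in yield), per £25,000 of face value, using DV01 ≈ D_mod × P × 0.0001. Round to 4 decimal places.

Periodic yield y = 0.111.
  t   CF        PV=CF/(1+0.111)^t    t·PV
  1     3,000.00     2,700.2700     2,700.2700
  2     3,000.00     2,430.4861     4,860.9721
  3    28,000.00    20,418.1248    61,254.3745
  Σ                 25,548.8809    68,815.6166
P = 25,548.8809; D_Mac = 2.69349 yrs; D_mod = 2.42438 yrs.
DV01 ≈ 2.42438 × 25,548.8809 × 0.0001 = 6.194025.

£6.1940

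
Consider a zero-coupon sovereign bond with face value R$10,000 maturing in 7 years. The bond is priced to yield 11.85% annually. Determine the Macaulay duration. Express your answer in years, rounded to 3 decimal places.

7.000 years

A zero-coupon bond has a single cash flow at maturity, so its Macaulay duration equals its maturity: 7 years.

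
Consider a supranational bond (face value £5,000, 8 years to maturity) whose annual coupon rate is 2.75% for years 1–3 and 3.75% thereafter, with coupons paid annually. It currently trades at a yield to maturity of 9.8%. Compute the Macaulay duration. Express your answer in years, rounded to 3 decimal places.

Periodic yield y = 0.098. Discount each cash flow and weight by its year:
  t   CF        PV=CF/(1+0.098)^t    t·PV
  1       137.50       125.2277       125.2277
  2       137.50       114.0507       228.1014
  3       137.50       103.8713       311.6140
  4       187.50       129.0007       516.0026
  5       187.50       117.4869       587.4347
  6       187.50       107.0009       642.0051
  7       187.50        97.4507       682.1548
  8     5,187.50     2,455.4969    19,643.9751
  Σ                  3,249.5857    22,736.5154
Price P = Σ PV = 3,249.5857.
Macaulay duration = Σ(t·PV) / P = 22,736.5154 / 3,249.5857 = 6.99674 years.

6.997 years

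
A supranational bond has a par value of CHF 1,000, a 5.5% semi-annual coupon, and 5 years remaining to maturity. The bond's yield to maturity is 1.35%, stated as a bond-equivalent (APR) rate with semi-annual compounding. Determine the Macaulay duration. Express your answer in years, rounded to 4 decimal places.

Periodic yield y = 0.00675. Discount each cash flow and weight by its period:
  t   CF        PV=CF/(1+0.00675)^t    t·PV
  1        27.50        27.3156        27.3156
  2        27.50        27.1325        54.2650
  3        27.50        26.9506        80.8517
  4        27.50        26.7699       107.0795
  5        27.50        26.5904       132.9519
  6        27.50        26.4121       158.4726
  7        27.50        26.2350       183.6451
  8        27.50        26.0591       208.4729
  9        27.50        25.8844       232.9595
  10    1,027.50       960.6506     9,606.5058
  Σ                  1,200.0001    10,792.5194
Price P = Σ PV = 1,200.0001.
Macaulay duration = Σ(t·PV) / P = 10,792.5194 / 1,200.0001 = 8.99377 half-year periods.
In years: 8.99377 / 2 = 4.49688 years.

4.4969 years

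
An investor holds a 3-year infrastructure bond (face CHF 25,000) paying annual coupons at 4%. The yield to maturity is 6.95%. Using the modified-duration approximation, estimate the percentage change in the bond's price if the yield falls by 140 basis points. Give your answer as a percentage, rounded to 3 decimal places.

Periodic yield y = 0.0695. Modified duration first:
  t   CF        PV=CF/(1+0.0695)^t    t·PV
  1     1,000.00       935.0164       935.0164
  2     1,000.00       874.2556     1,748.5112
  3    26,000.00    21,253.5255    63,760.5766
  Σ                 23,062.7975    66,444.1042
P = 23,062.7975; D_Mac = 2.88101 yrs; D_mod = 2.88101/(1+0.0695) = 2.69379 yrs.
ΔP/P ≈ -D_mod · Δy = -2.69379 × (-0.014) = +0.037713 = +3.7713%.

+3.771%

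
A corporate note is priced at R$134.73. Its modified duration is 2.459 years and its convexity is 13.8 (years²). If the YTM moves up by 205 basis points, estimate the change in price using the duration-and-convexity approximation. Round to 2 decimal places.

-R$6.40

Duration effect: -D_mod·Δy = -2.459 × (+0.0205) = -0.0504095
Convexity effect: ½·C·(Δy)² = 0.5 × 13.8 × (0.0205)² = +0.002899725
ΔP/P ≈ -0.0504095 + 0.002899725 = -0.047509775
ΔP ≈ 134.73 × (-0.047509775) = -6.40099198575.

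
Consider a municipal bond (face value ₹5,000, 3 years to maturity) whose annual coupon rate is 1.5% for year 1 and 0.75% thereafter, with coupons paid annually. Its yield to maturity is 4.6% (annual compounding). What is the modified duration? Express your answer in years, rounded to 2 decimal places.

2.83 years

Periodic yield y = 0.046. First find Macaulay duration:
  t   CF        PV=CF/(1+0.046)^t    t·PV
  1        75.00        71.7017        71.7017
  2        37.50        34.2742        68.5485
  3     5,037.50     4,401.6956    13,205.0868
  Σ                  4,507.6716    13,345.3370
P = 4,507.6716; Macaulay duration = 13,345.3370 / 4,507.6716 = 2.96058 years.
Modified duration = D_Mac / (1 + y) = 2.96058 / 1.046 = 2.83039 years.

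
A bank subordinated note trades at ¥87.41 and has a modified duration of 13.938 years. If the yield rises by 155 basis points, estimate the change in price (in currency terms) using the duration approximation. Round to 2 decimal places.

-¥18.88

Duration approximation: ΔP/P ≈ -D_mod · Δy = -13.938 × (+0.0155) = -0.216039.
ΔP ≈ 87.41 × (-0.216039) = -18.88396899.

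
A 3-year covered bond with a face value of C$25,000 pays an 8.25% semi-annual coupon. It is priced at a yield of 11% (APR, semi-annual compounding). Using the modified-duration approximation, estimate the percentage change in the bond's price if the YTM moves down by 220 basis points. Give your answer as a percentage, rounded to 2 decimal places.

Periodic yield y = 0.055. Modified duration first:
  t   CF        PV=CF/(1+0.055)^t    t·PV
  1     1,031.25       977.4882       977.4882
  2     1,031.25       926.5291     1,853.0581
  3     1,031.25       878.2266     2,634.6798
  4     1,031.25       832.4423     3,329.7691
  5     1,031.25       789.0448     3,945.2240
  6    26,031.25    18,879.0556   113,274.3335
  Σ                 23,282.7865   126,014.5527
P = 23,282.7865; D_Mac = 5.41235 half-year periods = 2.70617 yrs; D_mod = 2.70617/(1+0.055) = 2.56509 yrs.
ΔP/P ≈ -D_mod · Δy = -2.56509 × (-0.022) = +0.056432 = +5.6432%.

+5.64%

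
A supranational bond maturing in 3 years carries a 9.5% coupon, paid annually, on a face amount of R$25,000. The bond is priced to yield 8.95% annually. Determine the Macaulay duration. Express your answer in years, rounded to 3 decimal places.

Periodic yield y = 0.0895. Discount each cash flow and weight by its year:
  t   CF        PV=CF/(1+0.0895)^t    t·PV
  1     2,375.00     2,179.8990     2,179.8990
  2     2,375.00     2,000.8252     4,001.6504
  3    27,375.00    21,167.6392    63,502.9176
  Σ                 25,348.3634    69,684.4670
Price P = Σ PV = 25,348.3634.
Macaulay duration = Σ(t·PV) / P = 69,684.4670 / 25,348.3634 = 2.74907 years.

2.749 years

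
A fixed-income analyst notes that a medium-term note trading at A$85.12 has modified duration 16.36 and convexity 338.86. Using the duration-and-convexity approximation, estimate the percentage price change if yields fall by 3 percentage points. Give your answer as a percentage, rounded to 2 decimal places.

+64.33%

Duration effect: -D_mod·Δy = -16.36 × (-0.03) = +0.490800
Convexity effect: ½·C·(Δy)² = 0.5 × 338.86 × (-0.03)² = +0.1524870
ΔP/P ≈ +0.490800 + 0.1524870 = +0.643287
= +64.3287%.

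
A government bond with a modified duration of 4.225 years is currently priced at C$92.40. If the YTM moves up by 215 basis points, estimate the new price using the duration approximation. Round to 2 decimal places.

Duration approximation: ΔP/P ≈ -D_mod · Δy = -4.225 × (+0.0215) = -0.0908375.
New price ≈ 92.40 × (1 - 0.0908375) = 84.006615.

C$84.01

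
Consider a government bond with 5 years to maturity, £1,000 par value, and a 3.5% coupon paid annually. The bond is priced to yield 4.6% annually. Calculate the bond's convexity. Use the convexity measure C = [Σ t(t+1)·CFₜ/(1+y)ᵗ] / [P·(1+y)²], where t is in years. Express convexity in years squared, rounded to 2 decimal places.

24.97

With y = 0.046:
  t   CF        PV=CF/(1+0.046)^t    t·PV        t(t+1)·PV
  1        35.00        33.4608        33.4608          66.9216
  2        35.00        31.9893        63.9786         191.9358
  3        35.00        30.5825        91.7475         366.9900
  4        35.00        29.2376       116.9503         584.7514
  5     1,035.00       826.5744     4,132.8718      24,797.2307
  Σ                    951.8445     4,439.0090      26,007.8295
P = 951.8445.
Convexity = Σ t(t+1)·PV / [P·(1+y)²] = 26,007.8295 / (951.8445 × 1.094116) = 24.97323.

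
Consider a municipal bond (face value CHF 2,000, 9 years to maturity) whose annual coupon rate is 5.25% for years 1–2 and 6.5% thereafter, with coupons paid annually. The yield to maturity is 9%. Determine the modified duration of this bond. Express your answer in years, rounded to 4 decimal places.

Periodic yield y = 0.09. First find Macaulay duration:
  t   CF        PV=CF/(1+0.09)^t    t·PV
  1       105.00        96.3303        96.3303
  2       105.00        88.3764       176.7528
  3       130.00       100.3839       301.1516
  4       130.00        92.0953       368.3811
  5       130.00        84.4911       422.4554
  6       130.00        77.5148       465.0885
  7       130.00        71.1145       497.8012
  8       130.00        65.2426       521.9409
  9     2,130.00       980.7112     8,826.4005
  Σ                  1,656.2599    11,676.3023
P = 1,656.2599; Macaulay duration = 11,676.3023 / 1,656.2599 = 7.04980 years.
Modified duration = D_Mac / (1 + y) = 7.04980 / 1.09 = 6.46771 years.

6.4677 years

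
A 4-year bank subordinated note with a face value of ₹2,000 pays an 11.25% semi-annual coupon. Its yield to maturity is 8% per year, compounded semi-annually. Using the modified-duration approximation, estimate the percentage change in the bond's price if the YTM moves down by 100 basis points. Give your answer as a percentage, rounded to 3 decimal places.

Periodic yield y = 0.04. Modified duration first:
  t   CF        PV=CF/(1+0.04)^t    t·PV
  1       112.50       108.1731       108.1731
  2       112.50       104.0126       208.0251
  3       112.50       100.0121       300.0363
  4       112.50        96.1655       384.6619
  5       112.50        92.4668       462.3340
  6       112.50        88.9104       533.4623
  7       112.50        85.4908       598.4353
  8     2,112.50     1,543.5831    12,348.6645
  Σ                  2,218.8142    14,943.7924
P = 2,218.8142; D_Mac = 6.73504 half-year periods = 3.36752 yrs; D_mod = 3.36752/(1+0.04) = 3.23800 yrs.
ΔP/P ≈ -D_mod · Δy = -3.23800 × (-0.01) = +0.032380 = +3.2380%.

+3.238%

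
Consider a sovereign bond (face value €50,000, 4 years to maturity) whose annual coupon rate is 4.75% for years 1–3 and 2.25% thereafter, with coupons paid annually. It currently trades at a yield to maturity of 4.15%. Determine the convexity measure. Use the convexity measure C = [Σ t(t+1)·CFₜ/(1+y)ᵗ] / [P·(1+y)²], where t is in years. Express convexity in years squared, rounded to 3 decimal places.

With y = 0.0415:
  t   CF        PV=CF/(1+0.0415)^t    t·PV        t(t+1)·PV
  1     2,375.00     2,280.3649     2,280.3649       4,560.7297
  2     2,375.00     2,189.5006     4,379.0012      13,137.0035
  3     2,375.00     2,102.2569     6,306.7708      25,227.0831
  4    51,125.00    43,450.6446   173,802.5785     869,012.8924
  Σ                 50,022.7670   186,768.7153     911,937.7087
P = 50,022.7670.
Convexity = Σ t(t+1)·PV / [P·(1+y)²] = 911,937.7087 / (50,022.7670 × 1.084722) = 16.80656.

16.807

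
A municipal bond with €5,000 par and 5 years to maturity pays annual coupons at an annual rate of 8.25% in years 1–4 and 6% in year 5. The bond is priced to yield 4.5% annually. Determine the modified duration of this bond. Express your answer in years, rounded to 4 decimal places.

Periodic yield y = 0.045. First find Macaulay duration:
  t   CF        PV=CF/(1+0.045)^t    t·PV
  1       412.50       394.7368       394.7368
  2       412.50       377.7386       755.4772
  3       412.50       361.4723     1,084.4170
  4       412.50       345.9066     1,383.6262
  5     5,300.00     4,252.9905    21,264.9527
  Σ                  5,732.8449    24,883.2100
P = 5,732.8449; Macaulay duration = 24,883.2100 / 5,732.8449 = 4.34046 years.
Modified duration = D_Mac / (1 + y) = 4.34046 / 1.045 = 4.15355 years.

4.1536 years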